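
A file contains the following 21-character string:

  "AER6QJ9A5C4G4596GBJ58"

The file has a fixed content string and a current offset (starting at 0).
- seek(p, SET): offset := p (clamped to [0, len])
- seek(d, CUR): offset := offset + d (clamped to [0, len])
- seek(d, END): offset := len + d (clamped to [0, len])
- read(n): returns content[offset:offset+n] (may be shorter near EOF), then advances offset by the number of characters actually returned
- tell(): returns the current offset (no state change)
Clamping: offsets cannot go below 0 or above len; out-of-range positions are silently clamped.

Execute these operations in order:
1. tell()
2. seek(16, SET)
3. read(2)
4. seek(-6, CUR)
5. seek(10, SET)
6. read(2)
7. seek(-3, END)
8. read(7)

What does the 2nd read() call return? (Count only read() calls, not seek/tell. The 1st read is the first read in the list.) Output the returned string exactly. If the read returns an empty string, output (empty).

After 1 (tell()): offset=0
After 2 (seek(16, SET)): offset=16
After 3 (read(2)): returned 'GB', offset=18
After 4 (seek(-6, CUR)): offset=12
After 5 (seek(10, SET)): offset=10
After 6 (read(2)): returned '4G', offset=12
After 7 (seek(-3, END)): offset=18
After 8 (read(7)): returned 'J58', offset=21

Answer: 4G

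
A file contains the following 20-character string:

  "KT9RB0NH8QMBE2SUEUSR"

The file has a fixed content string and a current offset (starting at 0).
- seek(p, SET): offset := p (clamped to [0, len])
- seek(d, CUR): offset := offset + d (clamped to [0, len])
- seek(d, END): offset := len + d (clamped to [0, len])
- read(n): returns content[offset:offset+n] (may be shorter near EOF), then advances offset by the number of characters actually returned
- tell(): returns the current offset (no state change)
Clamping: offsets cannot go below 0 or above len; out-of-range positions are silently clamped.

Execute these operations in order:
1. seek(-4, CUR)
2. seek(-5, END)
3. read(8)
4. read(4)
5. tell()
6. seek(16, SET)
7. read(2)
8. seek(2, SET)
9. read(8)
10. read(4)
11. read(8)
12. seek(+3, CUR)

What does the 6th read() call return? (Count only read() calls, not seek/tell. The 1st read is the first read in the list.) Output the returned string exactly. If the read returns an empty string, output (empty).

Answer: SUEUSR

Derivation:
After 1 (seek(-4, CUR)): offset=0
After 2 (seek(-5, END)): offset=15
After 3 (read(8)): returned 'UEUSR', offset=20
After 4 (read(4)): returned '', offset=20
After 5 (tell()): offset=20
After 6 (seek(16, SET)): offset=16
After 7 (read(2)): returned 'EU', offset=18
After 8 (seek(2, SET)): offset=2
After 9 (read(8)): returned '9RB0NH8Q', offset=10
After 10 (read(4)): returned 'MBE2', offset=14
After 11 (read(8)): returned 'SUEUSR', offset=20
After 12 (seek(+3, CUR)): offset=20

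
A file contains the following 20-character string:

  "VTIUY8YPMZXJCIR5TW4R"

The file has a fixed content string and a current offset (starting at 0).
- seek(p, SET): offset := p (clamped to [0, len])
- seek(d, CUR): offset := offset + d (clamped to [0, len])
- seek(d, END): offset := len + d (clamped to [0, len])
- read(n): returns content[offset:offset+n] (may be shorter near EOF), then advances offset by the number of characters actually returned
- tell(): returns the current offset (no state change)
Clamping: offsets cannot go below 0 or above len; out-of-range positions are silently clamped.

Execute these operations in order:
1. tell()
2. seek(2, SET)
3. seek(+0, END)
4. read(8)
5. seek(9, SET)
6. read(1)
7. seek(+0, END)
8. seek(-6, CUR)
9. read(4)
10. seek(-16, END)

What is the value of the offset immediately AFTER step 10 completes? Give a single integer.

After 1 (tell()): offset=0
After 2 (seek(2, SET)): offset=2
After 3 (seek(+0, END)): offset=20
After 4 (read(8)): returned '', offset=20
After 5 (seek(9, SET)): offset=9
After 6 (read(1)): returned 'Z', offset=10
After 7 (seek(+0, END)): offset=20
After 8 (seek(-6, CUR)): offset=14
After 9 (read(4)): returned 'R5TW', offset=18
After 10 (seek(-16, END)): offset=4

Answer: 4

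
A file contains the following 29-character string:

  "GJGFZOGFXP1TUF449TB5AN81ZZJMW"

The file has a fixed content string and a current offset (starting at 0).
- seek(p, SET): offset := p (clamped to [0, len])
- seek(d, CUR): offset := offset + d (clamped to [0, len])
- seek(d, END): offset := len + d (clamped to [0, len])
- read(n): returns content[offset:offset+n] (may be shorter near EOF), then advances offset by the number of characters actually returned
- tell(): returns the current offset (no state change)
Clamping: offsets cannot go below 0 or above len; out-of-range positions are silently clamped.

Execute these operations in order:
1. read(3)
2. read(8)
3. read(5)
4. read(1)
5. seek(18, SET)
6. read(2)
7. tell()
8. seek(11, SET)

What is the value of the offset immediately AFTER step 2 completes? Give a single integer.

Answer: 11

Derivation:
After 1 (read(3)): returned 'GJG', offset=3
After 2 (read(8)): returned 'FZOGFXP1', offset=11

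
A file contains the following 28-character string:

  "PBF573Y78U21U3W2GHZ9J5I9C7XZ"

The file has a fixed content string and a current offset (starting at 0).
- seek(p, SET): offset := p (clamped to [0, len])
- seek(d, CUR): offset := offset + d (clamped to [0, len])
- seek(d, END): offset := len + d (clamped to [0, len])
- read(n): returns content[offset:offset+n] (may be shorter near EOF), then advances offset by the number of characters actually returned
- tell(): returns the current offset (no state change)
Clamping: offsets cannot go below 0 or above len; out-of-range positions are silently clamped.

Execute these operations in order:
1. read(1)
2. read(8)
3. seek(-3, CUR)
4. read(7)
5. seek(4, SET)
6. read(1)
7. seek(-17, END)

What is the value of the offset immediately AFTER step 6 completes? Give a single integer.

Answer: 5

Derivation:
After 1 (read(1)): returned 'P', offset=1
After 2 (read(8)): returned 'BF573Y78', offset=9
After 3 (seek(-3, CUR)): offset=6
After 4 (read(7)): returned 'Y78U21U', offset=13
After 5 (seek(4, SET)): offset=4
After 6 (read(1)): returned '7', offset=5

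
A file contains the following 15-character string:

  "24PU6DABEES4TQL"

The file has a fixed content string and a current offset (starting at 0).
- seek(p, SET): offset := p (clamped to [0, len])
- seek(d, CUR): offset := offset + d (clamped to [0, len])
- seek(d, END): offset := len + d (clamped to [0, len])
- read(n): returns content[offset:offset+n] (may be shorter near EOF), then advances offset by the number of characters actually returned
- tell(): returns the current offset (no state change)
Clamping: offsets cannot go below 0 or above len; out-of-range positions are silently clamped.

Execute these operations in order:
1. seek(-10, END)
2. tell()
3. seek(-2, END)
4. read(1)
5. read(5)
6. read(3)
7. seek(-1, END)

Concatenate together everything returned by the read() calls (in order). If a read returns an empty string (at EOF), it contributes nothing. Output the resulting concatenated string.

After 1 (seek(-10, END)): offset=5
After 2 (tell()): offset=5
After 3 (seek(-2, END)): offset=13
After 4 (read(1)): returned 'Q', offset=14
After 5 (read(5)): returned 'L', offset=15
After 6 (read(3)): returned '', offset=15
After 7 (seek(-1, END)): offset=14

Answer: QL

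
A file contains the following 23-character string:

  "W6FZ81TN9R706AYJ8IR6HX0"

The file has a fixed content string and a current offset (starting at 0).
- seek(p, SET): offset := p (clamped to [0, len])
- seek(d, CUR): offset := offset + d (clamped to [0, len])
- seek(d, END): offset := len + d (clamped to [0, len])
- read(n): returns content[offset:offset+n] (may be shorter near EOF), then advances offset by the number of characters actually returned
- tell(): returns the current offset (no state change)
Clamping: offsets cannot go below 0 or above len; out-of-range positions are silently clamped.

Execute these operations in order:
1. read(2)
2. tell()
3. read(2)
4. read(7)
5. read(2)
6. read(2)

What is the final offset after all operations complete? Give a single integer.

After 1 (read(2)): returned 'W6', offset=2
After 2 (tell()): offset=2
After 3 (read(2)): returned 'FZ', offset=4
After 4 (read(7)): returned '81TN9R7', offset=11
After 5 (read(2)): returned '06', offset=13
After 6 (read(2)): returned 'AY', offset=15

Answer: 15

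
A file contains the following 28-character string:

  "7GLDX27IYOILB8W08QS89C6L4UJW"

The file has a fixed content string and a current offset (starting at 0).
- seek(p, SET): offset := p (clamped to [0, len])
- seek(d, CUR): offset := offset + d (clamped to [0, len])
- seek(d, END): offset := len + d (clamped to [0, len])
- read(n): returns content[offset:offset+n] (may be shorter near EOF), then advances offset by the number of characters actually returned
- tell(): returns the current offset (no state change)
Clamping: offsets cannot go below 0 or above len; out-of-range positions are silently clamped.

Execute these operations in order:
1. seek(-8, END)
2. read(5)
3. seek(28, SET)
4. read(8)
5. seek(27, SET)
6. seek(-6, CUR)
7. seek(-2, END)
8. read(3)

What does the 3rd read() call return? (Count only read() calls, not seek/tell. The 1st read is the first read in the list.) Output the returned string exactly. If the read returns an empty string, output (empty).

After 1 (seek(-8, END)): offset=20
After 2 (read(5)): returned '9C6L4', offset=25
After 3 (seek(28, SET)): offset=28
After 4 (read(8)): returned '', offset=28
After 5 (seek(27, SET)): offset=27
After 6 (seek(-6, CUR)): offset=21
After 7 (seek(-2, END)): offset=26
After 8 (read(3)): returned 'JW', offset=28

Answer: JW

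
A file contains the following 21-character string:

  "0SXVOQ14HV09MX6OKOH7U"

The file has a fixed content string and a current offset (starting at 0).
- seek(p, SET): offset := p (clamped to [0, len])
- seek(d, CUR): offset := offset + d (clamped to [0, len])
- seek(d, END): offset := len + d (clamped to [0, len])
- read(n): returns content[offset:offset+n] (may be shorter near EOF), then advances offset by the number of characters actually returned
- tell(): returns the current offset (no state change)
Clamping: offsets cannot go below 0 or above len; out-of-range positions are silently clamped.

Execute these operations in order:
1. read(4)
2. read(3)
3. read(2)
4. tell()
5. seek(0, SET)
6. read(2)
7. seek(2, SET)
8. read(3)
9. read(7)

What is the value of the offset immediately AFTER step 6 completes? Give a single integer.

Answer: 2

Derivation:
After 1 (read(4)): returned '0SXV', offset=4
After 2 (read(3)): returned 'OQ1', offset=7
After 3 (read(2)): returned '4H', offset=9
After 4 (tell()): offset=9
After 5 (seek(0, SET)): offset=0
After 6 (read(2)): returned '0S', offset=2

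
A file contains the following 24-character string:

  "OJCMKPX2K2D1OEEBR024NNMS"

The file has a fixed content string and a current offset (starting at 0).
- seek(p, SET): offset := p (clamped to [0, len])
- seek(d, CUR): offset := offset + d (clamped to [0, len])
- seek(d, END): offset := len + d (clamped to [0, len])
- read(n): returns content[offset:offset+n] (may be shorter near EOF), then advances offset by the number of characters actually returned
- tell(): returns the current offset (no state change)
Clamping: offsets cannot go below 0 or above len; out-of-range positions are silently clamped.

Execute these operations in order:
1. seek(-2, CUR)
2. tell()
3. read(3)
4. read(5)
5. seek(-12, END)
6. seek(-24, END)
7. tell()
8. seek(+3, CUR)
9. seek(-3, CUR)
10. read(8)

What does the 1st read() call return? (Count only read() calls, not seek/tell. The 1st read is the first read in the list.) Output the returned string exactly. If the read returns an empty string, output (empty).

Answer: OJC

Derivation:
After 1 (seek(-2, CUR)): offset=0
After 2 (tell()): offset=0
After 3 (read(3)): returned 'OJC', offset=3
After 4 (read(5)): returned 'MKPX2', offset=8
After 5 (seek(-12, END)): offset=12
After 6 (seek(-24, END)): offset=0
After 7 (tell()): offset=0
After 8 (seek(+3, CUR)): offset=3
After 9 (seek(-3, CUR)): offset=0
After 10 (read(8)): returned 'OJCMKPX2', offset=8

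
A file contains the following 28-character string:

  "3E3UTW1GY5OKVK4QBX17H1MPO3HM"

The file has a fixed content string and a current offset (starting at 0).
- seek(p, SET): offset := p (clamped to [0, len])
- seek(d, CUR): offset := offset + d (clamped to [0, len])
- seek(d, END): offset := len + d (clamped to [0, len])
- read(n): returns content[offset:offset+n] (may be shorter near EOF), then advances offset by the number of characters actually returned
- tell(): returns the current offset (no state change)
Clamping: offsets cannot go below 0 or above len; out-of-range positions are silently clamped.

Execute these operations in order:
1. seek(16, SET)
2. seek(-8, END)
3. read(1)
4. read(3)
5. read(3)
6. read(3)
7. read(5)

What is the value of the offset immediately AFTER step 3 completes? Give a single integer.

Answer: 21

Derivation:
After 1 (seek(16, SET)): offset=16
After 2 (seek(-8, END)): offset=20
After 3 (read(1)): returned 'H', offset=21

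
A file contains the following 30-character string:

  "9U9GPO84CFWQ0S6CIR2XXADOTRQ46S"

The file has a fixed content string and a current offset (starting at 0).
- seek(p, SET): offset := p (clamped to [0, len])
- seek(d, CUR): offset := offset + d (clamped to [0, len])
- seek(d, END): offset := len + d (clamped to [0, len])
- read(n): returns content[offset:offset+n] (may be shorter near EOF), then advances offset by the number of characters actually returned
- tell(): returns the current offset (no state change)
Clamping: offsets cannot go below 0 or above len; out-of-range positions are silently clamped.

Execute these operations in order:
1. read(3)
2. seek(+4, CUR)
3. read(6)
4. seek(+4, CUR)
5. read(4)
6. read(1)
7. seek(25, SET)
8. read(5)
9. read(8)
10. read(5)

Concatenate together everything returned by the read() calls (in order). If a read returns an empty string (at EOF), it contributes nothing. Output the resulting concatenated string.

After 1 (read(3)): returned '9U9', offset=3
After 2 (seek(+4, CUR)): offset=7
After 3 (read(6)): returned '4CFWQ0', offset=13
After 4 (seek(+4, CUR)): offset=17
After 5 (read(4)): returned 'R2XX', offset=21
After 6 (read(1)): returned 'A', offset=22
After 7 (seek(25, SET)): offset=25
After 8 (read(5)): returned 'RQ46S', offset=30
After 9 (read(8)): returned '', offset=30
After 10 (read(5)): returned '', offset=30

Answer: 9U94CFWQ0R2XXARQ46S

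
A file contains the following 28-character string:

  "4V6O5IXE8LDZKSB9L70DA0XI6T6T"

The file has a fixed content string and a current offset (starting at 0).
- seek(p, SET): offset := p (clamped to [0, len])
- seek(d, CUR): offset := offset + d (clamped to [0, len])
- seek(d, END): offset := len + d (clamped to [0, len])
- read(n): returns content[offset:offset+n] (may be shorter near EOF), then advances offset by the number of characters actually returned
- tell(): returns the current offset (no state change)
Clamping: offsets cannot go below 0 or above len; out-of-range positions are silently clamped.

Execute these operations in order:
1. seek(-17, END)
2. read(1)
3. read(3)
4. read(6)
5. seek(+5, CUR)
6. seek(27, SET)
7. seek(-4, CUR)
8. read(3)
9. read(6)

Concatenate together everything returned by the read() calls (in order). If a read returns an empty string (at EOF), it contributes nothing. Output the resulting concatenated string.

Answer: ZKSB9L70DAI6T6T

Derivation:
After 1 (seek(-17, END)): offset=11
After 2 (read(1)): returned 'Z', offset=12
After 3 (read(3)): returned 'KSB', offset=15
After 4 (read(6)): returned '9L70DA', offset=21
After 5 (seek(+5, CUR)): offset=26
After 6 (seek(27, SET)): offset=27
After 7 (seek(-4, CUR)): offset=23
After 8 (read(3)): returned 'I6T', offset=26
After 9 (read(6)): returned '6T', offset=28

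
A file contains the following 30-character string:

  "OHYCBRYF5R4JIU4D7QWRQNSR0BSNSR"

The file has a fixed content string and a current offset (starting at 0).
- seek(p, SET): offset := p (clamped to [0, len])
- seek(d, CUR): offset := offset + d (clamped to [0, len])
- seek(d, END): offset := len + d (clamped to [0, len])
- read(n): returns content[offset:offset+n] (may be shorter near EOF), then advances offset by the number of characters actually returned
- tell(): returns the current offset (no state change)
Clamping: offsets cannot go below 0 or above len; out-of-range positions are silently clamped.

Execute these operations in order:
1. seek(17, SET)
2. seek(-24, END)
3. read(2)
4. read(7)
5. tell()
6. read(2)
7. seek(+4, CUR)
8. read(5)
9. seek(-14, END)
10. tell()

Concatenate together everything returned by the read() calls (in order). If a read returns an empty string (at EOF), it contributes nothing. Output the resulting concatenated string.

After 1 (seek(17, SET)): offset=17
After 2 (seek(-24, END)): offset=6
After 3 (read(2)): returned 'YF', offset=8
After 4 (read(7)): returned '5R4JIU4', offset=15
After 5 (tell()): offset=15
After 6 (read(2)): returned 'D7', offset=17
After 7 (seek(+4, CUR)): offset=21
After 8 (read(5)): returned 'NSR0B', offset=26
After 9 (seek(-14, END)): offset=16
After 10 (tell()): offset=16

Answer: YF5R4JIU4D7NSR0B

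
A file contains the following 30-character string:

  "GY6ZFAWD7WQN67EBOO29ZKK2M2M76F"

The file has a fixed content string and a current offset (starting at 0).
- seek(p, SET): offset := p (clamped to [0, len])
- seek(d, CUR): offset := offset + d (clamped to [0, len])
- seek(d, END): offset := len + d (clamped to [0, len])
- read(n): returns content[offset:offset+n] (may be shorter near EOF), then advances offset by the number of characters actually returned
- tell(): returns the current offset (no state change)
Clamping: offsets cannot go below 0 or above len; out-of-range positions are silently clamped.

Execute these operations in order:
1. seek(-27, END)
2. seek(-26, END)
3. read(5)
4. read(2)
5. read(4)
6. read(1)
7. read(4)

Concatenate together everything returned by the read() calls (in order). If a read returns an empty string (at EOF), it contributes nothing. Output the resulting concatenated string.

Answer: FAWD7WQN67EBOO29

Derivation:
After 1 (seek(-27, END)): offset=3
After 2 (seek(-26, END)): offset=4
After 3 (read(5)): returned 'FAWD7', offset=9
After 4 (read(2)): returned 'WQ', offset=11
After 5 (read(4)): returned 'N67E', offset=15
After 6 (read(1)): returned 'B', offset=16
After 7 (read(4)): returned 'OO29', offset=20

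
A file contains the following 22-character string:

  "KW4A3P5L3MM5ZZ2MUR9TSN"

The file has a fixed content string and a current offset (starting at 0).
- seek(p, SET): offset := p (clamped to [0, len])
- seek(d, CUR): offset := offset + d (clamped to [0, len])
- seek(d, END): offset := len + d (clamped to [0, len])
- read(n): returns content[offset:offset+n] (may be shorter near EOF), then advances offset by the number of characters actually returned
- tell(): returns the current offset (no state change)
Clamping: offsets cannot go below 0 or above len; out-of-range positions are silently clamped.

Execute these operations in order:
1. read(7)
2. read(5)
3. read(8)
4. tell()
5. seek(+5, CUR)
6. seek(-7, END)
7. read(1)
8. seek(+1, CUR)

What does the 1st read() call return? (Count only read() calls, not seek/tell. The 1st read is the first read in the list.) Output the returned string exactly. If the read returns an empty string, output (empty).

After 1 (read(7)): returned 'KW4A3P5', offset=7
After 2 (read(5)): returned 'L3MM5', offset=12
After 3 (read(8)): returned 'ZZ2MUR9T', offset=20
After 4 (tell()): offset=20
After 5 (seek(+5, CUR)): offset=22
After 6 (seek(-7, END)): offset=15
After 7 (read(1)): returned 'M', offset=16
After 8 (seek(+1, CUR)): offset=17

Answer: KW4A3P5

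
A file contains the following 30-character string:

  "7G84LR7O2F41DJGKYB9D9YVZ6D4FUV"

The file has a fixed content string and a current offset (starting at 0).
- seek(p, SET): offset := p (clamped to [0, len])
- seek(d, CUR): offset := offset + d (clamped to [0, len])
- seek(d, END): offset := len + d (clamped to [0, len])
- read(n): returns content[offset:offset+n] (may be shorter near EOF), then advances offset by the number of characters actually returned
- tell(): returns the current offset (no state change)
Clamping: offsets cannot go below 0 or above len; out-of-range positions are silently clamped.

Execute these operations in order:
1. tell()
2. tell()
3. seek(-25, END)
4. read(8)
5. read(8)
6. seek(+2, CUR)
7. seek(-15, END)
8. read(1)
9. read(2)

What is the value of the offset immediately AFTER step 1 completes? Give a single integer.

Answer: 0

Derivation:
After 1 (tell()): offset=0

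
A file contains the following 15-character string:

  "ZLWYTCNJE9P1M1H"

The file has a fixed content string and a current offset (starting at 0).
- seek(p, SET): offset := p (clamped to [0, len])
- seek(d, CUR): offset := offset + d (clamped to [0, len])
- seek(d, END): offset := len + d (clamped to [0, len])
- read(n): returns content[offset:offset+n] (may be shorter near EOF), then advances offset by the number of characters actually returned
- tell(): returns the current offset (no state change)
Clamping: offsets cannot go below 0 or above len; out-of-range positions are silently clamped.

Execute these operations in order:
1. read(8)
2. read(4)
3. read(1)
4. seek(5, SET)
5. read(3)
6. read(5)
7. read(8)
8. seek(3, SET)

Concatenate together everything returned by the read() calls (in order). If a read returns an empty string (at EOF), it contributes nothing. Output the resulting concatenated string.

Answer: ZLWYTCNJE9P1MCNJE9P1M1H

Derivation:
After 1 (read(8)): returned 'ZLWYTCNJ', offset=8
After 2 (read(4)): returned 'E9P1', offset=12
After 3 (read(1)): returned 'M', offset=13
After 4 (seek(5, SET)): offset=5
After 5 (read(3)): returned 'CNJ', offset=8
After 6 (read(5)): returned 'E9P1M', offset=13
After 7 (read(8)): returned '1H', offset=15
After 8 (seek(3, SET)): offset=3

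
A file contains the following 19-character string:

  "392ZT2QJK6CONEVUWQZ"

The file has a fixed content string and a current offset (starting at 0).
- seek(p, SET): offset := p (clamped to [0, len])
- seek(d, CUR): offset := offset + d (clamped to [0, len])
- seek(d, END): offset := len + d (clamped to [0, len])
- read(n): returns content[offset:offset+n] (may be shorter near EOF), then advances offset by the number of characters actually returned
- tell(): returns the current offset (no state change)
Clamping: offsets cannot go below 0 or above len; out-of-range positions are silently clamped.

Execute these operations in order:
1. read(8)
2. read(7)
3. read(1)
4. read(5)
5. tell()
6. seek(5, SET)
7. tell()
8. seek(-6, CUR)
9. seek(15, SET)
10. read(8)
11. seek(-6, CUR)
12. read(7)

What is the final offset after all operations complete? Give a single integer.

After 1 (read(8)): returned '392ZT2QJ', offset=8
After 2 (read(7)): returned 'K6CONEV', offset=15
After 3 (read(1)): returned 'U', offset=16
After 4 (read(5)): returned 'WQZ', offset=19
After 5 (tell()): offset=19
After 6 (seek(5, SET)): offset=5
After 7 (tell()): offset=5
After 8 (seek(-6, CUR)): offset=0
After 9 (seek(15, SET)): offset=15
After 10 (read(8)): returned 'UWQZ', offset=19
After 11 (seek(-6, CUR)): offset=13
After 12 (read(7)): returned 'EVUWQZ', offset=19

Answer: 19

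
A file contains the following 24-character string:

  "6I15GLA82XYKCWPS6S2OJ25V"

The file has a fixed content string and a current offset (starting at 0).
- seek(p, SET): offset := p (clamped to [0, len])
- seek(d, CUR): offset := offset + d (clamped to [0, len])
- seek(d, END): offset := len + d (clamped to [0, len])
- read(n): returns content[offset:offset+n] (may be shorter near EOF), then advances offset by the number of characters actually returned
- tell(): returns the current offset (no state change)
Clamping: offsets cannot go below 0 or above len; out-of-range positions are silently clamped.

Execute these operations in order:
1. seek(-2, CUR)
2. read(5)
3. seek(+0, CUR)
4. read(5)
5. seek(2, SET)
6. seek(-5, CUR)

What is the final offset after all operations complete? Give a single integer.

Answer: 0

Derivation:
After 1 (seek(-2, CUR)): offset=0
After 2 (read(5)): returned '6I15G', offset=5
After 3 (seek(+0, CUR)): offset=5
After 4 (read(5)): returned 'LA82X', offset=10
After 5 (seek(2, SET)): offset=2
After 6 (seek(-5, CUR)): offset=0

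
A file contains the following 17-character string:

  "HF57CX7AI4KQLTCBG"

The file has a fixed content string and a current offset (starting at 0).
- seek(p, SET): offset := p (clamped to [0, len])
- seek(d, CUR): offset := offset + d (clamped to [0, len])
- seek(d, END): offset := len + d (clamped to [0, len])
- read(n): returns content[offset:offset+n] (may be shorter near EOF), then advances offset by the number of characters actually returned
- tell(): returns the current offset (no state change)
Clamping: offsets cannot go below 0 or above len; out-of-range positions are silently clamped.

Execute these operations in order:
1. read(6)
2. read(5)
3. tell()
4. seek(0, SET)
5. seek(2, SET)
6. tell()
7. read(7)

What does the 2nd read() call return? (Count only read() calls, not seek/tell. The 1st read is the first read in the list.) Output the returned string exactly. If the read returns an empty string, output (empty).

After 1 (read(6)): returned 'HF57CX', offset=6
After 2 (read(5)): returned '7AI4K', offset=11
After 3 (tell()): offset=11
After 4 (seek(0, SET)): offset=0
After 5 (seek(2, SET)): offset=2
After 6 (tell()): offset=2
After 7 (read(7)): returned '57CX7AI', offset=9

Answer: 7AI4K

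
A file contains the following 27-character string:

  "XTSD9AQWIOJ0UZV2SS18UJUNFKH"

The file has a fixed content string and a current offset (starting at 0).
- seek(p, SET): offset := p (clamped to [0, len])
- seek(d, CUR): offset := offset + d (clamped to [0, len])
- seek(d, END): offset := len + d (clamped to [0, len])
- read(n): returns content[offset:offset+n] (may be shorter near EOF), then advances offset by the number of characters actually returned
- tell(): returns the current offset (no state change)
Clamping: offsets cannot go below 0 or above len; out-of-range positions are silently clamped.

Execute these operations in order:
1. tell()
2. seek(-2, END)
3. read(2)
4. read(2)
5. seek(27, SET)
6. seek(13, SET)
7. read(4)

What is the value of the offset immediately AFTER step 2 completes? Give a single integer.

After 1 (tell()): offset=0
After 2 (seek(-2, END)): offset=25

Answer: 25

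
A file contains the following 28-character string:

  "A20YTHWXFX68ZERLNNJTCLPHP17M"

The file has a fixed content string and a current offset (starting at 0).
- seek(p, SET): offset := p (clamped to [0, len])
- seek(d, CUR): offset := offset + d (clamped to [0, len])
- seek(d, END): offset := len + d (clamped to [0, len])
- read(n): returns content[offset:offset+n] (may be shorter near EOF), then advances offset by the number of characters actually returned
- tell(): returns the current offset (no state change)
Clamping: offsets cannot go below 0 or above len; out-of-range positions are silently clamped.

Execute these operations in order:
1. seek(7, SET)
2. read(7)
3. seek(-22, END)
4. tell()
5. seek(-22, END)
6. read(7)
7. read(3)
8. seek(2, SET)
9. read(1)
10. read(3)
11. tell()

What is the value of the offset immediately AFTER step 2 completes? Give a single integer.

After 1 (seek(7, SET)): offset=7
After 2 (read(7)): returned 'XFX68ZE', offset=14

Answer: 14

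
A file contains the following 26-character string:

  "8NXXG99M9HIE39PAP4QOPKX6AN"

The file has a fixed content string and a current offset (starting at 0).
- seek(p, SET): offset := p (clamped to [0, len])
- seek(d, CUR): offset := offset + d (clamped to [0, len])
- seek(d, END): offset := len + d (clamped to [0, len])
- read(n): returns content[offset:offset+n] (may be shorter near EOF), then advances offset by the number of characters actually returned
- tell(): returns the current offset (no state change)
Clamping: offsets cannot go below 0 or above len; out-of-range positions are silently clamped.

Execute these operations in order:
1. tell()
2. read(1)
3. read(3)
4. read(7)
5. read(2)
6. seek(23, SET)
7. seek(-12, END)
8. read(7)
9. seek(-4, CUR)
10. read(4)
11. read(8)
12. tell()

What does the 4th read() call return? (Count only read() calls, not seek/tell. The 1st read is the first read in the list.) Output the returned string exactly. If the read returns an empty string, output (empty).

After 1 (tell()): offset=0
After 2 (read(1)): returned '8', offset=1
After 3 (read(3)): returned 'NXX', offset=4
After 4 (read(7)): returned 'G99M9HI', offset=11
After 5 (read(2)): returned 'E3', offset=13
After 6 (seek(23, SET)): offset=23
After 7 (seek(-12, END)): offset=14
After 8 (read(7)): returned 'PAP4QOP', offset=21
After 9 (seek(-4, CUR)): offset=17
After 10 (read(4)): returned '4QOP', offset=21
After 11 (read(8)): returned 'KX6AN', offset=26
After 12 (tell()): offset=26

Answer: E3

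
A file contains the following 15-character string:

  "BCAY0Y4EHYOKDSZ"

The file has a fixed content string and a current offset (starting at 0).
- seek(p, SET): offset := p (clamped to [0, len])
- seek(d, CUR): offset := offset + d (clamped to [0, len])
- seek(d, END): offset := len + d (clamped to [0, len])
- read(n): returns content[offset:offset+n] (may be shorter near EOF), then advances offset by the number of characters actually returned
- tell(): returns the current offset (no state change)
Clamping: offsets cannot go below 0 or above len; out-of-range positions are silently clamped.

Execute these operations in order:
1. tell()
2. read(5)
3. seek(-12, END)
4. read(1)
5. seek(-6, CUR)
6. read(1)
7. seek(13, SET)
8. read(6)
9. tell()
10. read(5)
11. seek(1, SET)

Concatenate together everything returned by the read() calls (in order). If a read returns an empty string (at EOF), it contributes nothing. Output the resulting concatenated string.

After 1 (tell()): offset=0
After 2 (read(5)): returned 'BCAY0', offset=5
After 3 (seek(-12, END)): offset=3
After 4 (read(1)): returned 'Y', offset=4
After 5 (seek(-6, CUR)): offset=0
After 6 (read(1)): returned 'B', offset=1
After 7 (seek(13, SET)): offset=13
After 8 (read(6)): returned 'SZ', offset=15
After 9 (tell()): offset=15
After 10 (read(5)): returned '', offset=15
After 11 (seek(1, SET)): offset=1

Answer: BCAY0YBSZ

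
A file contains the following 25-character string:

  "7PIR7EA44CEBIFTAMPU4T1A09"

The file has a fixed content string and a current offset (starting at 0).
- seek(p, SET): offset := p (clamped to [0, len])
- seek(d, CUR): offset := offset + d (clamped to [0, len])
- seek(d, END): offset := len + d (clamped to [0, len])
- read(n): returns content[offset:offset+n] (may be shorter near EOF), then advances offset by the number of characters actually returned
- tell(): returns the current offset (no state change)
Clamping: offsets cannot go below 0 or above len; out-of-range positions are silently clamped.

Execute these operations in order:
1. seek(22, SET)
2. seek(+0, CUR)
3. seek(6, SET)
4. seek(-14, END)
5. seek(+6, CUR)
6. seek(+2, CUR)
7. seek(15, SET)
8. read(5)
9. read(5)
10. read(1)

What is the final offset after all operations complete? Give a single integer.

Answer: 25

Derivation:
After 1 (seek(22, SET)): offset=22
After 2 (seek(+0, CUR)): offset=22
After 3 (seek(6, SET)): offset=6
After 4 (seek(-14, END)): offset=11
After 5 (seek(+6, CUR)): offset=17
After 6 (seek(+2, CUR)): offset=19
After 7 (seek(15, SET)): offset=15
After 8 (read(5)): returned 'AMPU4', offset=20
After 9 (read(5)): returned 'T1A09', offset=25
After 10 (read(1)): returned '', offset=25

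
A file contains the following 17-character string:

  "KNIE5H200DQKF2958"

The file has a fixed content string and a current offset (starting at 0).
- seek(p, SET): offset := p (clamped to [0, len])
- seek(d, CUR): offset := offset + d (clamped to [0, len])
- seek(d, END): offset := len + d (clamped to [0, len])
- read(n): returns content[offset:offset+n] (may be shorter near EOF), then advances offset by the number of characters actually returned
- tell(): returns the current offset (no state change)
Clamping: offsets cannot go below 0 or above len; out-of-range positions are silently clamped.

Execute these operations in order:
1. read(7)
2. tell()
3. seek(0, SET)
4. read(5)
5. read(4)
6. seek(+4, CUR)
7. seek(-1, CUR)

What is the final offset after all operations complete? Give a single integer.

After 1 (read(7)): returned 'KNIE5H2', offset=7
After 2 (tell()): offset=7
After 3 (seek(0, SET)): offset=0
After 4 (read(5)): returned 'KNIE5', offset=5
After 5 (read(4)): returned 'H200', offset=9
After 6 (seek(+4, CUR)): offset=13
After 7 (seek(-1, CUR)): offset=12

Answer: 12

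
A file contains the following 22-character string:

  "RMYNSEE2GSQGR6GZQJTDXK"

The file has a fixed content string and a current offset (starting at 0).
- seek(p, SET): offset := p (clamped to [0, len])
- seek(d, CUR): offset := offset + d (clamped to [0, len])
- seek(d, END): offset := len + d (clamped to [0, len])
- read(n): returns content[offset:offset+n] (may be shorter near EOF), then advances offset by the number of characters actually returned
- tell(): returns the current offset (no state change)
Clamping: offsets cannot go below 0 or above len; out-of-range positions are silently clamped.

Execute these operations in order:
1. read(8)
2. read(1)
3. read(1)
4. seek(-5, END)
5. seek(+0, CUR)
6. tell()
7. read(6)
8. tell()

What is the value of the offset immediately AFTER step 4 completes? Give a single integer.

After 1 (read(8)): returned 'RMYNSEE2', offset=8
After 2 (read(1)): returned 'G', offset=9
After 3 (read(1)): returned 'S', offset=10
After 4 (seek(-5, END)): offset=17

Answer: 17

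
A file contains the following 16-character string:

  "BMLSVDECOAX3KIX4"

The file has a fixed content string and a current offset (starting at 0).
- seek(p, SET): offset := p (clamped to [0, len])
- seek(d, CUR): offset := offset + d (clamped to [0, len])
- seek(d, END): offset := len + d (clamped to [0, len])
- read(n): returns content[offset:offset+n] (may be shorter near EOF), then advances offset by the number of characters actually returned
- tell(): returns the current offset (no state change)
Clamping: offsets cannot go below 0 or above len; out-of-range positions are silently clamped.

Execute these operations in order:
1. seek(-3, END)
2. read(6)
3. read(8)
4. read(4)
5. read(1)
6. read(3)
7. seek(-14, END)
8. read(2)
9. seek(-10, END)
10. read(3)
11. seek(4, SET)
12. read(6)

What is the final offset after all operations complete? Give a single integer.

Answer: 10

Derivation:
After 1 (seek(-3, END)): offset=13
After 2 (read(6)): returned 'IX4', offset=16
After 3 (read(8)): returned '', offset=16
After 4 (read(4)): returned '', offset=16
After 5 (read(1)): returned '', offset=16
After 6 (read(3)): returned '', offset=16
After 7 (seek(-14, END)): offset=2
After 8 (read(2)): returned 'LS', offset=4
After 9 (seek(-10, END)): offset=6
After 10 (read(3)): returned 'ECO', offset=9
After 11 (seek(4, SET)): offset=4
After 12 (read(6)): returned 'VDECOA', offset=10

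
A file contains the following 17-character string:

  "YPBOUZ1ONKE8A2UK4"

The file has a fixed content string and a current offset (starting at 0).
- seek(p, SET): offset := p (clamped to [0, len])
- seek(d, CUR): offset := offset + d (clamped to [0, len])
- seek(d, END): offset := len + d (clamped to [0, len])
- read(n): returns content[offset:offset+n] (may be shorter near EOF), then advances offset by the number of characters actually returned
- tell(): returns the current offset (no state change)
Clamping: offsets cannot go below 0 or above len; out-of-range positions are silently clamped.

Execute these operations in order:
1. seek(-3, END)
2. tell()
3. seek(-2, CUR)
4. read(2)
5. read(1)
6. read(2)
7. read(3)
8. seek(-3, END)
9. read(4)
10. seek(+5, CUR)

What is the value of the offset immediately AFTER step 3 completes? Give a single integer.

Answer: 12

Derivation:
After 1 (seek(-3, END)): offset=14
After 2 (tell()): offset=14
After 3 (seek(-2, CUR)): offset=12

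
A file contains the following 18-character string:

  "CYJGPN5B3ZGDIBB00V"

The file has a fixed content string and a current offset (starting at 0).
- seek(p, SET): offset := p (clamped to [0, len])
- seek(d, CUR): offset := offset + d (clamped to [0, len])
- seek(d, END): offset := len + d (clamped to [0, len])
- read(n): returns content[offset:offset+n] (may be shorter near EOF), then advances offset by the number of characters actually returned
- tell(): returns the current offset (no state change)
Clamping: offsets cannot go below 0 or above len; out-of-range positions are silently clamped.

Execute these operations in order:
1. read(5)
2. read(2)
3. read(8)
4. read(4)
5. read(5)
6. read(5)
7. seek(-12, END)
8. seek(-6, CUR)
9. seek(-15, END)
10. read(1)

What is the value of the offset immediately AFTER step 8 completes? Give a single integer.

Answer: 0

Derivation:
After 1 (read(5)): returned 'CYJGP', offset=5
After 2 (read(2)): returned 'N5', offset=7
After 3 (read(8)): returned 'B3ZGDIBB', offset=15
After 4 (read(4)): returned '00V', offset=18
After 5 (read(5)): returned '', offset=18
After 6 (read(5)): returned '', offset=18
After 7 (seek(-12, END)): offset=6
After 8 (seek(-6, CUR)): offset=0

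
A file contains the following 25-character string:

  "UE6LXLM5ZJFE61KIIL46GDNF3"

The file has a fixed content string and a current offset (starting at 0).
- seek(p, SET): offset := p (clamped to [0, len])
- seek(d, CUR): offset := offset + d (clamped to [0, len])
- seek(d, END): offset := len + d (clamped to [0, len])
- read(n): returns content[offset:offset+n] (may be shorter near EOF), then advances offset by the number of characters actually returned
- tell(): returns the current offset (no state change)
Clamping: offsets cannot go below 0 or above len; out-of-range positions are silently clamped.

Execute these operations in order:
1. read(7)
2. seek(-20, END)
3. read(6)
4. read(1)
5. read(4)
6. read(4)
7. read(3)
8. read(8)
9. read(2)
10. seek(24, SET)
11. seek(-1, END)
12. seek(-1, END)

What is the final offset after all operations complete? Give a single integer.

After 1 (read(7)): returned 'UE6LXLM', offset=7
After 2 (seek(-20, END)): offset=5
After 3 (read(6)): returned 'LM5ZJF', offset=11
After 4 (read(1)): returned 'E', offset=12
After 5 (read(4)): returned '61KI', offset=16
After 6 (read(4)): returned 'IL46', offset=20
After 7 (read(3)): returned 'GDN', offset=23
After 8 (read(8)): returned 'F3', offset=25
After 9 (read(2)): returned '', offset=25
After 10 (seek(24, SET)): offset=24
After 11 (seek(-1, END)): offset=24
After 12 (seek(-1, END)): offset=24

Answer: 24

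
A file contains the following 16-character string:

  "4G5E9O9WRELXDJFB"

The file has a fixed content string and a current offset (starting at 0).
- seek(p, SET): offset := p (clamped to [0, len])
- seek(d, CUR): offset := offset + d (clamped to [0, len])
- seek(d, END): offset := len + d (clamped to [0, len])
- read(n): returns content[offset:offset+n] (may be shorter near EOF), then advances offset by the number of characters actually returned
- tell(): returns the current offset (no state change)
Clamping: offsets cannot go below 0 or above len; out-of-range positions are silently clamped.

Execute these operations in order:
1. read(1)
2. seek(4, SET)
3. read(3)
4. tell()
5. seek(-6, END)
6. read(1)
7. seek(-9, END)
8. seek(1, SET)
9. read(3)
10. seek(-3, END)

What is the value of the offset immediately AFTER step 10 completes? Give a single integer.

After 1 (read(1)): returned '4', offset=1
After 2 (seek(4, SET)): offset=4
After 3 (read(3)): returned '9O9', offset=7
After 4 (tell()): offset=7
After 5 (seek(-6, END)): offset=10
After 6 (read(1)): returned 'L', offset=11
After 7 (seek(-9, END)): offset=7
After 8 (seek(1, SET)): offset=1
After 9 (read(3)): returned 'G5E', offset=4
After 10 (seek(-3, END)): offset=13

Answer: 13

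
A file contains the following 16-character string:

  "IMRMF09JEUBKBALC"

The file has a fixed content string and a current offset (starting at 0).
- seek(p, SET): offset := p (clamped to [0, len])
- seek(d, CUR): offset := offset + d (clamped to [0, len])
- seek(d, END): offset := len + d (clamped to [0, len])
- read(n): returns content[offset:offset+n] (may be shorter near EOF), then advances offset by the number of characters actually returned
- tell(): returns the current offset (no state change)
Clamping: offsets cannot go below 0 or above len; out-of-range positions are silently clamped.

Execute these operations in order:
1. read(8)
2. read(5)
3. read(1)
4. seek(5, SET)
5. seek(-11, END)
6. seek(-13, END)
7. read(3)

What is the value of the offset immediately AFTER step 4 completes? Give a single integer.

After 1 (read(8)): returned 'IMRMF09J', offset=8
After 2 (read(5)): returned 'EUBKB', offset=13
After 3 (read(1)): returned 'A', offset=14
After 4 (seek(5, SET)): offset=5

Answer: 5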